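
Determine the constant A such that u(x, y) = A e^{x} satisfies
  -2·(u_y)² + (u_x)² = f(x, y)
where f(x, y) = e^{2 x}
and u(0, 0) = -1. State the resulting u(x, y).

Substitute the ansatz u = A e^{x} into the left-hand side.
Derivatives of the ansatz:
  u_y = 0
  u_x = A e^{x}
Term by term:
  -2·(u_y)² = 0
  (u_x)² = A^{2} e^{2 x}
So the left-hand side equals
  A^{2} e^{2 x}
This must equal f(x, y) = e^{2 x} identically.
Matching coefficients of the independent functions:
  [e^{2 x}]:  A^{2} = 1
These equations allow (A) = (-1) or (1).
Impose the point condition(s):
  u(0, 0) = -1  ⟹  A = -1
Only A = -1 satisfies everything.
Hence u(x, y) = - e^{x}.

Answer: u(x, y) = - e^{x}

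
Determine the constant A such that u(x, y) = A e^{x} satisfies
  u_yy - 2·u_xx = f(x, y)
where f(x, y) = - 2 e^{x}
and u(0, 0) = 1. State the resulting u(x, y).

Substitute the ansatz u = A e^{x} into the left-hand side.
Derivatives of the ansatz:
  u_yy = 0
  u_xx = A e^{x}
Term by term:
  u_yy = 0
  -2·u_xx = - 2 A e^{x}
So the left-hand side equals
  - 2 A e^{x}
This must equal f(x, y) = - 2 e^{x} identically.
Matching coefficients of the independent functions:
  [e^{x}]:  - 2 A = -2
Solving: A = 1.
Check against the point condition:
  u(0, 0) = 1  ⟹  A = 1  ✓
Hence u(x, y) = e^{x}.

Answer: u(x, y) = e^{x}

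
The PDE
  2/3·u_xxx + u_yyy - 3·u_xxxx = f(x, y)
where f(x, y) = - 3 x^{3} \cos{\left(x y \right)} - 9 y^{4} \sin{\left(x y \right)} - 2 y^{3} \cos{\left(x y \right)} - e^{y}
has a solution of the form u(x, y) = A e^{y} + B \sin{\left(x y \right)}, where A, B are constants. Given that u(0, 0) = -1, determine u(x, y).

Substitute the ansatz u = A e^{y} + B \sin{\left(x y \right)} into the left-hand side.
Derivatives of the ansatz:
  u_xxx = - B y^{3} \cos{\left(x y \right)}
  u_yyy = A e^{y} - B x^{3} \cos{\left(x y \right)}
  u_xxxx = B y^{4} \sin{\left(x y \right)}
Term by term:
  2/3·u_xxx = - \frac{2 B y^{3} \cos{\left(x y \right)}}{3}
  u_yyy = A e^{y} - B x^{3} \cos{\left(x y \right)}
  -3·u_xxxx = - 3 B y^{4} \sin{\left(x y \right)}
So the left-hand side equals
  A e^{y} - B x^{3} \cos{\left(x y \right)} - 3 B y^{4} \sin{\left(x y \right)} - \frac{2 B y^{3} \cos{\left(x y \right)}}{3}
This must equal f(x, y) = - 3 x^{3} \cos{\left(x y \right)} - 9 y^{4} \sin{\left(x y \right)} - 2 y^{3} \cos{\left(x y \right)} - e^{y} identically.
Matching coefficients of the independent functions:
  [x^{3} \cos{\left(x y \right)}]:  - B = -3
  [y^{3} \cos{\left(x y \right)}]:  - \frac{2 B}{3} = -2
  [y^{4} \sin{\left(x y \right)}]:  - 3 B = -9
  [e^{y}]:  A = -1
Solving: A = -1, B = 3.
Check against the point condition:
  u(0, 0) = -1  ⟹  A = -1  ✓
Hence u(x, y) = - e^{y} + 3 \sin{\left(x y \right)}.

Answer: u(x, y) = - e^{y} + 3 \sin{\left(x y \right)}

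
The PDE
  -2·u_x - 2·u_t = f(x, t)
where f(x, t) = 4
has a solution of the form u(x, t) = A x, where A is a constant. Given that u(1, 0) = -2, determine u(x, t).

Answer: u(x, t) = - 2 x

Derivation:
Substitute the ansatz u = A x into the left-hand side.
Derivatives of the ansatz:
  u_x = A
  u_t = 0
Term by term:
  -2·u_x = - 2 A
  -2·u_t = 0
So the left-hand side equals
  - 2 A
This must equal f(x, t) = 4 identically.
Matching coefficients of the independent functions:
  [constant term]:  - 2 A = 4
Solving: A = -2.
Check against the point condition:
  u(1, 0) = -2  ⟹  A = -2  ✓
Hence u(x, t) = - 2 x.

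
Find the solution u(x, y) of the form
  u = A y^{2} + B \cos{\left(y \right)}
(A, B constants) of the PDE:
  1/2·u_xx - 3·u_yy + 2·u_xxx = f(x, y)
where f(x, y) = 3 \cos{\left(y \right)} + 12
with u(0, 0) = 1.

Substitute the ansatz u = A y^{2} + B \cos{\left(y \right)} into the left-hand side.
Derivatives of the ansatz:
  u_xx = 0
  u_yy = 2 A - B \cos{\left(y \right)}
  u_xxx = 0
Term by term:
  1/2·u_xx = 0
  -3·u_yy = - 6 A + 3 B \cos{\left(y \right)}
  2·u_xxx = 0
So the left-hand side equals
  - 6 A + 3 B \cos{\left(y \right)}
This must equal f(x, y) = 3 \cos{\left(y \right)} + 12 identically.
Matching coefficients of the independent functions:
  [constant term]:  - 6 A = 12
  [\cos{\left(y \right)}]:  3 B = 3
Solving: A = -2, B = 1.
Check against the point condition:
  u(0, 0) = 1  ⟹  B = 1  ✓
Hence u(x, y) = - 2 y^{2} + \cos{\left(y \right)}.

Answer: u(x, y) = - 2 y^{2} + \cos{\left(y \right)}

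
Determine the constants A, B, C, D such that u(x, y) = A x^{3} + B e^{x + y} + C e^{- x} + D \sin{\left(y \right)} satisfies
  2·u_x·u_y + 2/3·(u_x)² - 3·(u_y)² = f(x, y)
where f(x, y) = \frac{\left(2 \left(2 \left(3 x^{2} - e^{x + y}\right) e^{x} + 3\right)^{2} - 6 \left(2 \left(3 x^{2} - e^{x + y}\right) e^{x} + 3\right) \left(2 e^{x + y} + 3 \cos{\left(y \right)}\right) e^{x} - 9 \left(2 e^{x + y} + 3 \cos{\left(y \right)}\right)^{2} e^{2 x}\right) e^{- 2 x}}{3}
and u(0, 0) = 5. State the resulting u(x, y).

Substitute the ansatz u = A x^{3} + B e^{x + y} + C e^{- x} + D \sin{\left(y \right)} into the left-hand side.
Derivatives of the ansatz:
  u_x = 3 A x^{2} + B e^{x} e^{y} - C e^{- x}
  u_y = B e^{x} e^{y} + D \cos{\left(y \right)}
Term by term:
  2·u_x·u_y = 6 A B x^{2} e^{x} e^{y} + 6 A D x^{2} \cos{\left(y \right)} + 2 B^{2} e^{2 x} e^{2 y} - 2 B C e^{y} + 2 B D e^{x} e^{y} \cos{\left(y \right)} - 2 C D e^{- x} \cos{\left(y \right)}
  2/3·(u_x)² = 6 A^{2} x^{4} + 4 A B x^{2} e^{x} e^{y} - 4 A C x^{2} e^{- x} + \frac{2 B^{2} e^{2 x} e^{2 y}}{3} - \frac{4 B C e^{y}}{3} + \frac{2 C^{2} e^{- 2 x}}{3}
  -3·(u_y)² = - 3 B^{2} e^{2 x} e^{2 y} - 6 B D e^{x} e^{y} \cos{\left(y \right)} - 3 D^{2} \cos^{2}{\left(y \right)}
So the left-hand side equals
  6 A^{2} x^{4} + 10 A B x^{2} e^{x} e^{y} - 4 A C x^{2} e^{- x} + 6 A D x^{2} \cos{\left(y \right)} - \frac{B^{2} e^{2 x} e^{2 y}}{3} - \frac{10 B C e^{y}}{3} - 4 B D e^{x} e^{y} \cos{\left(y \right)} + \frac{2 C^{2} e^{- 2 x}}{3} - 2 C D e^{- x} \cos{\left(y \right)} - 3 D^{2} \cos^{2}{\left(y \right)}
This must equal f(x, y) identically; expanded, f = 24 x^{4} - 40 x^{2} e^{x} e^{y} - 36 x^{2} \cos{\left(y \right)} + 24 x^{2} e^{- x} - \frac{4 e^{2 x} e^{2 y}}{3} - 24 e^{x} e^{y} \cos{\left(y \right)} - 20 e^{y} - 27 \cos^{2}{\left(y \right)} - 18 e^{- x} \cos{\left(y \right)} + 6 e^{- 2 x}.
Matching coefficients of the independent functions:
  [x^{4}]:  6 A^{2} = 24
  [x^{2} e^{- x}]:  - 4 A C = 24
  [x^{2} \cos{\left(y \right)}]:  6 A D = -36
  [e^{- x} \cos{\left(y \right)}]:  - 2 C D = -18
  [e^{2 x} e^{2 y}]:  - \frac{B^{2}}{3} = - \frac{4}{3}
  [x^{2} e^{x} e^{y}]:  10 A B = -40
  [e^{x} e^{y} \cos{\left(y \right)}]:  - 4 B D = -24
  [e^{- 2 x}]:  \frac{2 C^{2}}{3} = 6
  [e^{y}]:  - \frac{10 B C}{3} = -20
  [\cos^{2}{\left(y \right)}]:  - 3 D^{2} = -27
These equations allow (A, B, C, D) = (-2, 2, 3, 3) or (2, -2, -3, -3).
Impose the point condition(s):
  u(0, 0) = 5  ⟹  B + C = 5
Only A = -2, B = 2, C = 3, D = 3 satisfies everything.
Hence u(x, y) = - 2 x^{3} + 2 e^{x + y} + 3 \sin{\left(y \right)} + 3 e^{- x}.

Answer: u(x, y) = - 2 x^{3} + 2 e^{x + y} + 3 \sin{\left(y \right)} + 3 e^{- x}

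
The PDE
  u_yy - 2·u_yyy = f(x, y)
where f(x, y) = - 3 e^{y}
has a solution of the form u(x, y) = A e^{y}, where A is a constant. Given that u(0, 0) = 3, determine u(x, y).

Answer: u(x, y) = 3 e^{y}

Derivation:
Substitute the ansatz u = A e^{y} into the left-hand side.
Derivatives of the ansatz:
  u_yy = A e^{y}
  u_yyy = A e^{y}
Term by term:
  u_yy = A e^{y}
  -2·u_yyy = - 2 A e^{y}
So the left-hand side equals
  - A e^{y}
This must equal f(x, y) = - 3 e^{y} identically.
Matching coefficients of the independent functions:
  [e^{y}]:  - A = -3
Solving: A = 3.
Check against the point condition:
  u(0, 0) = 3  ⟹  A = 3  ✓
Hence u(x, y) = 3 e^{y}.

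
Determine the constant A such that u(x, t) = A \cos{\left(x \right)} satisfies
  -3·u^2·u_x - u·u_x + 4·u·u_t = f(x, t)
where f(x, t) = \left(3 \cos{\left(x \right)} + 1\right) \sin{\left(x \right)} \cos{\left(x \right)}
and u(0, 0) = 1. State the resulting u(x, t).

Substitute the ansatz u = A \cos{\left(x \right)} into the left-hand side.
Derivatives of the ansatz:
  u_x = - A \sin{\left(x \right)}
  u_t = 0
Term by term:
  -3·u^2·u_x = 3 A^{3} \sin{\left(x \right)} \cos^{2}{\left(x \right)}
  -u·u_x = A^{2} \sin{\left(x \right)} \cos{\left(x \right)}
  4·u·u_t = 0
So the left-hand side equals
  3 A^{3} \sin{\left(x \right)} \cos^{2}{\left(x \right)} + A^{2} \sin{\left(x \right)} \cos{\left(x \right)}
This must equal f(x, t) identically; expanded, f = 3 \sin{\left(x \right)} \cos^{2}{\left(x \right)} + \sin{\left(x \right)} \cos{\left(x \right)}.
Matching coefficients of the independent functions:
  [\sin{\left(x \right)} \cos{\left(x \right)}]:  A^{2} = 1
  [\sin{\left(x \right)} \cos^{2}{\left(x \right)}]:  3 A^{3} = 3
Solving: A = 1.
Check against the point condition:
  u(0, 0) = 1  ⟹  A = 1  ✓
Hence u(x, t) = \cos{\left(x \right)}.

Answer: u(x, t) = \cos{\left(x \right)}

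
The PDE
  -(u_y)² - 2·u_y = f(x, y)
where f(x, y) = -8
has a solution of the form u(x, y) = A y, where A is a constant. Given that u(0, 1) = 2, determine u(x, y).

Substitute the ansatz u = A y into the left-hand side.
Derivatives of the ansatz:
  u_y = A
Term by term:
  -(u_y)² = - A^{2}
  -2·u_y = - 2 A
So the left-hand side equals
  - A^{2} - 2 A
This must equal f(x, y) = -8 identically.
Matching coefficients of the independent functions:
  [constant term]:  - A^{2} - 2 A = -8
These equations allow (A) = (-4) or (2).
Impose the point condition(s):
  u(0, 1) = 2  ⟹  A = 2
Only A = 2 satisfies everything.
Hence u(x, y) = 2 y.

Answer: u(x, y) = 2 y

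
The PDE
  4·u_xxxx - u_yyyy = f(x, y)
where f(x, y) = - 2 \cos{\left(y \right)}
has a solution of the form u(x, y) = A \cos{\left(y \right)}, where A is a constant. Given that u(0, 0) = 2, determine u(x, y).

Answer: u(x, y) = 2 \cos{\left(y \right)}

Derivation:
Substitute the ansatz u = A \cos{\left(y \right)} into the left-hand side.
Derivatives of the ansatz:
  u_xxxx = 0
  u_yyyy = A \cos{\left(y \right)}
Term by term:
  4·u_xxxx = 0
  -u_yyyy = - A \cos{\left(y \right)}
So the left-hand side equals
  - A \cos{\left(y \right)}
This must equal f(x, y) = - 2 \cos{\left(y \right)} identically.
Matching coefficients of the independent functions:
  [\cos{\left(y \right)}]:  - A = -2
Solving: A = 2.
Check against the point condition:
  u(0, 0) = 2  ⟹  A = 2  ✓
Hence u(x, y) = 2 \cos{\left(y \right)}.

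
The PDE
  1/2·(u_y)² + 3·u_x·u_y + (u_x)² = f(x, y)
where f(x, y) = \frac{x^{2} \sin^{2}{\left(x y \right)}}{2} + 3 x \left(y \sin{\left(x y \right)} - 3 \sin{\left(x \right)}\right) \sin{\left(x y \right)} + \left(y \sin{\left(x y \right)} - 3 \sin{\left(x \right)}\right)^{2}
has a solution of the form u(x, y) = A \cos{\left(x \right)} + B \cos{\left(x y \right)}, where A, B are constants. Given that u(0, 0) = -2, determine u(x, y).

Substitute the ansatz u = A \cos{\left(x \right)} + B \cos{\left(x y \right)} into the left-hand side.
Derivatives of the ansatz:
  u_y = - B x \sin{\left(x y \right)}
  u_x = - A \sin{\left(x \right)} - B y \sin{\left(x y \right)}
Term by term:
  1/2·(u_y)² = \frac{B^{2} x^{2} \sin^{2}{\left(x y \right)}}{2}
  3·u_x·u_y = 3 A B x \sin{\left(x \right)} \sin{\left(x y \right)} + 3 B^{2} x y \sin^{2}{\left(x y \right)}
  (u_x)² = A^{2} \sin^{2}{\left(x \right)} + 2 A B y \sin{\left(x \right)} \sin{\left(x y \right)} + B^{2} y^{2} \sin^{2}{\left(x y \right)}
So the left-hand side equals
  A^{2} \sin^{2}{\left(x \right)} + 3 A B x \sin{\left(x \right)} \sin{\left(x y \right)} + 2 A B y \sin{\left(x \right)} \sin{\left(x y \right)} + \frac{B^{2} x^{2} \sin^{2}{\left(x y \right)}}{2} + 3 B^{2} x y \sin^{2}{\left(x y \right)} + B^{2} y^{2} \sin^{2}{\left(x y \right)}
This must equal f(x, y) identically; expanded, f = \frac{x^{2} \sin^{2}{\left(x y \right)}}{2} + 3 x y \sin^{2}{\left(x y \right)} - 9 x \sin{\left(x \right)} \sin{\left(x y \right)} + y^{2} \sin^{2}{\left(x y \right)} - 6 y \sin{\left(x \right)} \sin{\left(x y \right)} + 9 \sin^{2}{\left(x \right)}.
Matching coefficients of the independent functions:
  [x^{2} \sin^{2}{\left(x y \right)}]:  \frac{B^{2}}{2} = \frac{1}{2}
  [y^{2} \sin^{2}{\left(x y \right)}]:  B^{2} = 1
  [x y \sin^{2}{\left(x y \right)}]:  3 B^{2} = 3
  [x \sin{\left(x \right)} \sin{\left(x y \right)}]:  3 A B = -9
  [y \sin{\left(x \right)} \sin{\left(x y \right)}]:  2 A B = -6
  [\sin^{2}{\left(x \right)}]:  A^{2} = 9
These equations allow (A, B) = (-3, 1) or (3, -1).
Impose the point condition(s):
  u(0, 0) = -2  ⟹  A + B = -2
Only A = -3, B = 1 satisfies everything.
Hence u(x, y) = - 3 \cos{\left(x \right)} + \cos{\left(x y \right)}.

Answer: u(x, y) = - 3 \cos{\left(x \right)} + \cos{\left(x y \right)}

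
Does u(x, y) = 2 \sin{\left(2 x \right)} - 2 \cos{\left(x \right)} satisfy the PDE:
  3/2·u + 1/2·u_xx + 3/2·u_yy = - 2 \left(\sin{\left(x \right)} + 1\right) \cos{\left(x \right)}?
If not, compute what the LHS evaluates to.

Evaluate each term of the left-hand side for u = 2 \sin{\left(2 x \right)} - 2 \cos{\left(x \right)}.
Derivatives:
  u_xx = - 8 \sin{\left(2 x \right)} + 2 \cos{\left(x \right)}
  u_yy = 0
Terms:
  3/2·u = 3 \sin{\left(2 x \right)} - 3 \cos{\left(x \right)}
  1/2·u_xx = - 4 \sin{\left(2 x \right)} + \cos{\left(x \right)}
  3/2·u_yy = 0
Sum: LHS = - 2 \left(\sin{\left(x \right)} + 1\right) \cos{\left(x \right)}
This is exactly the given right-hand side, so u is a solution.

Answer: Yes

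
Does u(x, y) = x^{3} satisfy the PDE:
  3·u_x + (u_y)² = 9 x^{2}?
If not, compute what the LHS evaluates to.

Answer: Yes

Derivation:
Evaluate each term of the left-hand side for u = x^{3}.
Derivatives:
  u_x = 3 x^{2}
  u_y = 0
Terms:
  3·u_x = 9 x^{2}
  (u_y)² = 0
Sum: LHS = 9 x^{2}
This is exactly the given right-hand side, so u is a solution.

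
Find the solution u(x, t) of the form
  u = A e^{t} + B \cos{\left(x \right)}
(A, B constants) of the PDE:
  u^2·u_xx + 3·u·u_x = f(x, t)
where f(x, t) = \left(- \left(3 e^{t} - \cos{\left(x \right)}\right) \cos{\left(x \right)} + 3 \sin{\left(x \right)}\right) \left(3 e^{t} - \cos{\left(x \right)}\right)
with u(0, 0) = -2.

Answer: u(x, t) = - 3 e^{t} + \cos{\left(x \right)}

Derivation:
Substitute the ansatz u = A e^{t} + B \cos{\left(x \right)} into the left-hand side.
Derivatives of the ansatz:
  u_xx = - B \cos{\left(x \right)}
  u_x = - B \sin{\left(x \right)}
Term by term:
  u^2·u_xx = - A^{2} B e^{2 t} \cos{\left(x \right)} - 2 A B^{2} e^{t} \cos^{2}{\left(x \right)} - B^{3} \cos^{3}{\left(x \right)}
  3·u·u_x = - 3 A B e^{t} \sin{\left(x \right)} - 3 B^{2} \sin{\left(x \right)} \cos{\left(x \right)}
So the left-hand side equals
  - A^{2} B e^{2 t} \cos{\left(x \right)} - 2 A B^{2} e^{t} \cos^{2}{\left(x \right)} - 3 A B e^{t} \sin{\left(x \right)} - B^{3} \cos^{3}{\left(x \right)} - 3 B^{2} \sin{\left(x \right)} \cos{\left(x \right)}
This must equal f(x, t) identically; expanded, f = - 9 e^{2 t} \cos{\left(x \right)} + 9 e^{t} \sin{\left(x \right)} + 6 e^{t} \cos^{2}{\left(x \right)} - 3 \sin{\left(x \right)} \cos{\left(x \right)} - \cos^{3}{\left(x \right)}.
Matching coefficients of the independent functions:
  [e^{t} \sin{\left(x \right)}]:  - 3 A B = 9
  [e^{t} \cos^{2}{\left(x \right)}]:  - 2 A B^{2} = 6
  [e^{2 t} \cos{\left(x \right)}]:  - A^{2} B = -9
  [\sin{\left(x \right)} \cos{\left(x \right)}]:  - 3 B^{2} = -3
  [\cos^{3}{\left(x \right)}]:  - B^{3} = -1
Solving: A = -3, B = 1.
Check against the point condition:
  u(0, 0) = -2  ⟹  A + B = -2  ✓
Hence u(x, t) = - 3 e^{t} + \cos{\left(x \right)}.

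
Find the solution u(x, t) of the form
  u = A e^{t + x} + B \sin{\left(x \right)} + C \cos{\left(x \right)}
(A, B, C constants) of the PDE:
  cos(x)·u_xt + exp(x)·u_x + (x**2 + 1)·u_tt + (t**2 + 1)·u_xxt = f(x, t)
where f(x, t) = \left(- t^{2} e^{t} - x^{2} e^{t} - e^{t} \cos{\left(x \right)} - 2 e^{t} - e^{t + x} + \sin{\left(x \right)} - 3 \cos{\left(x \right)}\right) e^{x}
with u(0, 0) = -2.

Answer: u(x, t) = - e^{t + x} - 3 \sin{\left(x \right)} - \cos{\left(x \right)}

Derivation:
Substitute the ansatz u = A e^{t + x} + B \sin{\left(x \right)} + C \cos{\left(x \right)} into the left-hand side.
Derivatives of the ansatz:
  u_xt = A e^{t} e^{x}
  u_x = A e^{t} e^{x} + B \cos{\left(x \right)} - C \sin{\left(x \right)}
  u_tt = A e^{t} e^{x}
  u_xxt = A e^{t} e^{x}
Term by term:
  cos(x)·u_xt = A e^{t} e^{x} \cos{\left(x \right)}
  exp(x)·u_x = A e^{t} e^{2 x} + B e^{x} \cos{\left(x \right)} - C e^{x} \sin{\left(x \right)}
  (x**2 + 1)·u_tt = A x^{2} e^{t} e^{x} + A e^{t} e^{x}
  (t**2 + 1)·u_xxt = A t^{2} e^{t} e^{x} + A e^{t} e^{x}
So the left-hand side equals
  A t^{2} e^{t} e^{x} + A x^{2} e^{t} e^{x} + A e^{t} e^{2 x} + A e^{t} e^{x} \cos{\left(x \right)} + 2 A e^{t} e^{x} + B e^{x} \cos{\left(x \right)} - C e^{x} \sin{\left(x \right)}
This must equal f(x, t) identically; expanded, f = - t^{2} e^{t} e^{x} - x^{2} e^{t} e^{x} - e^{t} e^{2 x} - e^{t} e^{x} \cos{\left(x \right)} - 2 e^{t} e^{x} + e^{x} \sin{\left(x \right)} - 3 e^{x} \cos{\left(x \right)}.
Matching coefficients of the independent functions:
  [e^{t} e^{x}]:  2 A = -2
  [e^{t} e^{2 x}, t^{2} e^{t} e^{x}, x^{2} e^{t} e^{x}, e^{t} e^{x} \cos{\left(x \right)}]:  A = -1
  [e^{x} \sin{\left(x \right)}]:  - C = 1
  [e^{x} \cos{\left(x \right)}]:  B = -3
Solving: A = -1, B = -3, C = -1.
Check against the point condition:
  u(0, 0) = -2  ⟹  A + C = -2  ✓
Hence u(x, t) = - e^{t + x} - 3 \sin{\left(x \right)} - \cos{\left(x \right)}.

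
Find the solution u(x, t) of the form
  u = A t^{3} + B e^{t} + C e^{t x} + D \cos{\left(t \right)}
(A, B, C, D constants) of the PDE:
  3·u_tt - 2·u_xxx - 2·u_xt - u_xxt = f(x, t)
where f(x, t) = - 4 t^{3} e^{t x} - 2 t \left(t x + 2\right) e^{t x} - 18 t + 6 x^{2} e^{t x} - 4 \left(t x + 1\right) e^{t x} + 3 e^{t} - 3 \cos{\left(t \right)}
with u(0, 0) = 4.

Substitute the ansatz u = A t^{3} + B e^{t} + C e^{t x} + D \cos{\left(t \right)} into the left-hand side.
Derivatives of the ansatz:
  u_tt = 6 A t + B e^{t} + C x^{2} e^{t x} - D \cos{\left(t \right)}
  u_xxx = C t^{3} e^{t x}
  u_xt = C t x e^{t x} + C e^{t x}
  u_xxt = C t^{2} x e^{t x} + 2 C t e^{t x}
Term by term:
  3·u_tt = 18 A t + 3 B e^{t} + 3 C x^{2} e^{t x} - 3 D \cos{\left(t \right)}
  -2·u_xxx = - 2 C t^{3} e^{t x}
  -2·u_xt = - 2 C t x e^{t x} - 2 C e^{t x}
  -u_xxt = - C t^{2} x e^{t x} - 2 C t e^{t x}
So the left-hand side equals
  18 A t + 3 B e^{t} - 2 C t^{3} e^{t x} - C t^{2} x e^{t x} - 2 C t x e^{t x} - 2 C t e^{t x} + 3 C x^{2} e^{t x} - 2 C e^{t x} - 3 D \cos{\left(t \right)}
This must equal f(x, t) identically; expanded, f = - 4 t^{3} e^{t x} - 2 t^{2} x e^{t x} - 4 t x e^{t x} - 4 t e^{t x} - 18 t + 6 x^{2} e^{t x} + 3 e^{t} - 4 e^{t x} - 3 \cos{\left(t \right)}.
Matching coefficients of the independent functions:
  [t]:  18 A = -18
  [t e^{t x}, t^{3} e^{t x}, t x e^{t x}, e^{t x}]:  - 2 C = -4
  [x^{2} e^{t x}]:  3 C = 6
  [t^{2} x e^{t x}]:  - C = -2
  [e^{t}]:  3 B = 3
  [\cos{\left(t \right)}]:  - 3 D = -3
Solving: A = -1, B = 1, C = 2, D = 1.
Check against the point condition:
  u(0, 0) = 4  ⟹  B + C + D = 4  ✓
Hence u(x, t) = - t^{3} + e^{t} + 2 e^{t x} + \cos{\left(t \right)}.

Answer: u(x, t) = - t^{3} + e^{t} + 2 e^{t x} + \cos{\left(t \right)}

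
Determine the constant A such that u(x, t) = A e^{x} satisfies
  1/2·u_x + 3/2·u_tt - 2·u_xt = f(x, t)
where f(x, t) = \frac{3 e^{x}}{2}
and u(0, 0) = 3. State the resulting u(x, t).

Substitute the ansatz u = A e^{x} into the left-hand side.
Derivatives of the ansatz:
  u_x = A e^{x}
  u_tt = 0
  u_xt = 0
Term by term:
  1/2·u_x = \frac{A e^{x}}{2}
  3/2·u_tt = 0
  -2·u_xt = 0
So the left-hand side equals
  \frac{A e^{x}}{2}
This must equal f(x, t) = \frac{3 e^{x}}{2} identically.
Matching coefficients of the independent functions:
  [e^{x}]:  \frac{A}{2} = \frac{3}{2}
Solving: A = 3.
Check against the point condition:
  u(0, 0) = 3  ⟹  A = 3  ✓
Hence u(x, t) = 3 e^{x}.

Answer: u(x, t) = 3 e^{x}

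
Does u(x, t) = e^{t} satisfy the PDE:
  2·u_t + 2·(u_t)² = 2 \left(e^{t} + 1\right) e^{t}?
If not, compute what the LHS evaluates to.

Answer: Yes

Derivation:
Evaluate each term of the left-hand side for u = e^{t}.
Derivatives:
  u_t = e^{t}
Terms:
  2·u_t = 2 e^{t}
  2·(u_t)² = 2 e^{2 t}
Sum: LHS = 2 \left(e^{t} + 1\right) e^{t}
This is exactly the given right-hand side, so u is a solution.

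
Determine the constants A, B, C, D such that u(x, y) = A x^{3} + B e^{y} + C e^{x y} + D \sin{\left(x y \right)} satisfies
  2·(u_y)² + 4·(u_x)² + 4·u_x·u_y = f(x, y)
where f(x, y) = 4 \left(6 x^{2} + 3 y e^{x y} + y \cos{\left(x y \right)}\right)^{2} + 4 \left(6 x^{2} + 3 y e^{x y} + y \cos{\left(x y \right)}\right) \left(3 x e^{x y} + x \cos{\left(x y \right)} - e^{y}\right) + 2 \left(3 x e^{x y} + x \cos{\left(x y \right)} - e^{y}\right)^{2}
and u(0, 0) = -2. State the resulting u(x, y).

Answer: u(x, y) = - 2 x^{3} + e^{y} - 3 e^{x y} - \sin{\left(x y \right)}

Derivation:
Substitute the ansatz u = A x^{3} + B e^{y} + C e^{x y} + D \sin{\left(x y \right)} into the left-hand side.
Derivatives of the ansatz:
  u_y = B e^{y} + C x e^{x y} + D x \cos{\left(x y \right)}
  u_x = 3 A x^{2} + C y e^{x y} + D y \cos{\left(x y \right)}
Term by term:
  2·(u_y)² = 2 B^{2} e^{2 y} + 4 B C x e^{y} e^{x y} + 4 B D x e^{y} \cos{\left(x y \right)} + 2 C^{2} x^{2} e^{2 x y} + 4 C D x^{2} e^{x y} \cos{\left(x y \right)} + 2 D^{2} x^{2} \cos^{2}{\left(x y \right)}
  4·(u_x)² = 36 A^{2} x^{4} + 24 A C x^{2} y e^{x y} + 24 A D x^{2} y \cos{\left(x y \right)} + 4 C^{2} y^{2} e^{2 x y} + 8 C D y^{2} e^{x y} \cos{\left(x y \right)} + 4 D^{2} y^{2} \cos^{2}{\left(x y \right)}
  4·u_x·u_y = 12 A B x^{2} e^{y} + 12 A C x^{3} e^{x y} + 12 A D x^{3} \cos{\left(x y \right)} + 4 B C y e^{y} e^{x y} + 4 B D y e^{y} \cos{\left(x y \right)} + 4 C^{2} x y e^{2 x y} + 8 C D x y e^{x y} \cos{\left(x y \right)} + 4 D^{2} x y \cos^{2}{\left(x y \right)}
So the left-hand side equals
  36 A^{2} x^{4} + 12 A B x^{2} e^{y} + 12 A C x^{3} e^{x y} + 24 A C x^{2} y e^{x y} + 12 A D x^{3} \cos{\left(x y \right)} + 24 A D x^{2} y \cos{\left(x y \right)} + 2 B^{2} e^{2 y} + 4 B C x e^{y} e^{x y} + 4 B C y e^{y} e^{x y} + 4 B D x e^{y} \cos{\left(x y \right)} + 4 B D y e^{y} \cos{\left(x y \right)} + 2 C^{2} x^{2} e^{2 x y} + 4 C^{2} x y e^{2 x y} + 4 C^{2} y^{2} e^{2 x y} + 4 C D x^{2} e^{x y} \cos{\left(x y \right)} + 8 C D x y e^{x y} \cos{\left(x y \right)} + 8 C D y^{2} e^{x y} \cos{\left(x y \right)} + 2 D^{2} x^{2} \cos^{2}{\left(x y \right)} + 4 D^{2} x y \cos^{2}{\left(x y \right)} + 4 D^{2} y^{2} \cos^{2}{\left(x y \right)}
This must equal f(x, y) identically; expanded, f = 144 x^{4} + 72 x^{3} e^{x y} + 24 x^{3} \cos{\left(x y \right)} + 144 x^{2} y e^{x y} + 48 x^{2} y \cos{\left(x y \right)} - 24 x^{2} e^{y} + 18 x^{2} e^{2 x y} + 12 x^{2} e^{x y} \cos{\left(x y \right)} + 2 x^{2} \cos^{2}{\left(x y \right)} + 36 x y e^{2 x y} + 24 x y e^{x y} \cos{\left(x y \right)} + 4 x y \cos^{2}{\left(x y \right)} - 12 x e^{y} e^{x y} - 4 x e^{y} \cos{\left(x y \right)} + 36 y^{2} e^{2 x y} + 24 y^{2} e^{x y} \cos{\left(x y \right)} + 4 y^{2} \cos^{2}{\left(x y \right)} - 12 y e^{y} e^{x y} - 4 y e^{y} \cos{\left(x y \right)} + 2 e^{2 y}.
Matching coefficients of the independent functions:
(each divided by its leading coefficient; functions giving the same equation are listed together)
  [x^{4}]:  A^{2} - 4 = 0
  [x^{2} e^{y}]:  A B + 2 = 0
  [x^{2} e^{2 x y}, y^{2} e^{2 x y}, x y e^{2 x y}]:  C^{2} - 9 = 0
  [x^{2} \cos^{2}{\left(x y \right)}, y^{2} \cos^{2}{\left(x y \right)}, x y \cos^{2}{\left(x y \right)}]:  D^{2} - 1 = 0
  [x^{3} e^{x y}, x^{2} y e^{x y}]:  A C - 6 = 0
  [x^{3} \cos{\left(x y \right)}, x^{2} y \cos{\left(x y \right)}]:  A D - 2 = 0
  [x e^{y} e^{x y}, y e^{y} e^{x y}]:  B C + 3 = 0
  [x e^{y} \cos{\left(x y \right)}, y e^{y} \cos{\left(x y \right)}]:  B D + 1 = 0
  [x^{2} e^{x y} \cos{\left(x y \right)}, y^{2} e^{x y} \cos{\left(x y \right)}, x y e^{x y} \cos{\left(x y \right)}]:  C D - 3 = 0
  [e^{2 y}]:  B^{2} - 1 = 0
These equations allow (A, B, C, D) = (-2, 1, -3, -1) or (2, -1, 3, 1).
Impose the point condition(s):
  u(0, 0) = -2  ⟹  B + C = -2
Only A = -2, B = 1, C = -3, D = -1 satisfies everything.
Hence u(x, y) = - 2 x^{3} + e^{y} - 3 e^{x y} - \sin{\left(x y \right)}.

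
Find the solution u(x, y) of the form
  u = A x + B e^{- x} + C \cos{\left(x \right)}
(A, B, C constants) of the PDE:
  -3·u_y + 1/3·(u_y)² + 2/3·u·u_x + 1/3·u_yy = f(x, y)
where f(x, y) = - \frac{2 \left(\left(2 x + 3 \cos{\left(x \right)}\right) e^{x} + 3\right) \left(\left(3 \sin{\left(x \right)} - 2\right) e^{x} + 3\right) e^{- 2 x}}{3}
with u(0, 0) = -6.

Answer: u(x, y) = - 2 x - 3 \cos{\left(x \right)} - 3 e^{- x}

Derivation:
Substitute the ansatz u = A x + B e^{- x} + C \cos{\left(x \right)} into the left-hand side.
Derivatives of the ansatz:
  u_y = 0
  u_x = A - B e^{- x} - C \sin{\left(x \right)}
  u_yy = 0
Term by term:
  -3·u_y = 0
  1/3·(u_y)² = 0
  2/3·u·u_x = \frac{2 A^{2} x}{3} - \frac{2 A B x e^{- x}}{3} + \frac{2 A B e^{- x}}{3} - \frac{2 A C x \sin{\left(x \right)}}{3} + \frac{2 A C \cos{\left(x \right)}}{3} - \frac{2 B^{2} e^{- 2 x}}{3} - \frac{2 B C e^{- x} \sin{\left(x \right)}}{3} - \frac{2 B C e^{- x} \cos{\left(x \right)}}{3} - \frac{2 C^{2} \sin{\left(x \right)} \cos{\left(x \right)}}{3}
  1/3·u_yy = 0
So the left-hand side equals
  \frac{2 A^{2} x}{3} - \frac{2 A B x e^{- x}}{3} + \frac{2 A B e^{- x}}{3} - \frac{2 A C x \sin{\left(x \right)}}{3} + \frac{2 A C \cos{\left(x \right)}}{3} - \frac{2 B^{2} e^{- 2 x}}{3} - \frac{2 B C e^{- x} \sin{\left(x \right)}}{3} - \frac{2 B C e^{- x} \cos{\left(x \right)}}{3} - \frac{2 C^{2} \sin{\left(x \right)} \cos{\left(x \right)}}{3}
This must equal f(x, y) identically; expanded, f = - 4 x \sin{\left(x \right)} + \frac{8 x}{3} - 4 x e^{- x} - 6 \sin{\left(x \right)} \cos{\left(x \right)} + 4 \cos{\left(x \right)} - 6 e^{- x} \sin{\left(x \right)} - 6 e^{- x} \cos{\left(x \right)} + 4 e^{- x} - 6 e^{- 2 x}.
Matching coefficients of the independent functions:
  [x]:  \frac{2 A^{2}}{3} = \frac{8}{3}
  [x e^{- x}]:  - \frac{2 A B}{3} = -4
  [x \sin{\left(x \right)}]:  - \frac{2 A C}{3} = -4
  [e^{- x} \sin{\left(x \right)}, e^{- x} \cos{\left(x \right)}]:  - \frac{2 B C}{3} = -6
  [\sin{\left(x \right)} \cos{\left(x \right)}]:  - \frac{2 C^{2}}{3} = -6
  [e^{- 2 x}]:  - \frac{2 B^{2}}{3} = -6
  [e^{- x}]:  \frac{2 A B}{3} = 4
  [\cos{\left(x \right)}]:  \frac{2 A C}{3} = 4
These equations allow (A, B, C) = (-2, -3, -3) or (2, 3, 3).
Impose the point condition(s):
  u(0, 0) = -6  ⟹  B + C = -6
Only A = -2, B = -3, C = -3 satisfies everything.
Hence u(x, y) = - 2 x - 3 \cos{\left(x \right)} - 3 e^{- x}.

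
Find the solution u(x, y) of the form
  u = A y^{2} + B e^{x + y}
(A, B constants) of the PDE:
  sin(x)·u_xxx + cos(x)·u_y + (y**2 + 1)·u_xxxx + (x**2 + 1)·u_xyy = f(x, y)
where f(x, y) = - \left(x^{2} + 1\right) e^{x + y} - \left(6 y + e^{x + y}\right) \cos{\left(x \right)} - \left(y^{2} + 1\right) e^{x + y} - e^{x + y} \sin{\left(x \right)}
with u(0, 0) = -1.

Substitute the ansatz u = A y^{2} + B e^{x + y} into the left-hand side.
Derivatives of the ansatz:
  u_xxx = B e^{x} e^{y}
  u_y = 2 A y + B e^{x} e^{y}
  u_xxxx = B e^{x} e^{y}
  u_xyy = B e^{x} e^{y}
Term by term:
  sin(x)·u_xxx = B e^{x} e^{y} \sin{\left(x \right)}
  cos(x)·u_y = 2 A y \cos{\left(x \right)} + B e^{x} e^{y} \cos{\left(x \right)}
  (y**2 + 1)·u_xxxx = B y^{2} e^{x} e^{y} + B e^{x} e^{y}
  (x**2 + 1)·u_xyy = B x^{2} e^{x} e^{y} + B e^{x} e^{y}
So the left-hand side equals
  2 A y \cos{\left(x \right)} + B x^{2} e^{x} e^{y} + B y^{2} e^{x} e^{y} + B e^{x} e^{y} \sin{\left(x \right)} + B e^{x} e^{y} \cos{\left(x \right)} + 2 B e^{x} e^{y}
This must equal f(x, y) identically; expanded, f = - x^{2} e^{x} e^{y} - y^{2} e^{x} e^{y} - 6 y \cos{\left(x \right)} - e^{x} e^{y} \sin{\left(x \right)} - e^{x} e^{y} \cos{\left(x \right)} - 2 e^{x} e^{y}.
Matching coefficients of the independent functions:
  [y \cos{\left(x \right)}]:  2 A = -6
  [e^{x} e^{y}]:  2 B = -2
  [x^{2} e^{x} e^{y}, y^{2} e^{x} e^{y}, e^{x} e^{y} \sin{\left(x \right)}, e^{x} e^{y} \cos{\left(x \right)}]:  B = -1
Solving: A = -3, B = -1.
Check against the point condition:
  u(0, 0) = -1  ⟹  B = -1  ✓
Hence u(x, y) = - 3 y^{2} - e^{x + y}.

Answer: u(x, y) = - 3 y^{2} - e^{x + y}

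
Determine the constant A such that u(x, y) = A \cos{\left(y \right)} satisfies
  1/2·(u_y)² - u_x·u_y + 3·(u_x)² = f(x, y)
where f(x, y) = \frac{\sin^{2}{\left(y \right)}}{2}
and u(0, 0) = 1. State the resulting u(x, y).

Substitute the ansatz u = A \cos{\left(y \right)} into the left-hand side.
Derivatives of the ansatz:
  u_y = - A \sin{\left(y \right)}
  u_x = 0
Term by term:
  1/2·(u_y)² = \frac{A^{2} \sin^{2}{\left(y \right)}}{2}
  -u_x·u_y = 0
  3·(u_x)² = 0
So the left-hand side equals
  \frac{A^{2} \sin^{2}{\left(y \right)}}{2}
This must equal f(x, y) = \frac{\sin^{2}{\left(y \right)}}{2} identically.
Matching coefficients of the independent functions:
  [\sin^{2}{\left(y \right)}]:  \frac{A^{2}}{2} = \frac{1}{2}
These equations allow (A) = (-1) or (1).
Impose the point condition(s):
  u(0, 0) = 1  ⟹  A = 1
Only A = 1 satisfies everything.
Hence u(x, y) = \cos{\left(y \right)}.

Answer: u(x, y) = \cos{\left(y \right)}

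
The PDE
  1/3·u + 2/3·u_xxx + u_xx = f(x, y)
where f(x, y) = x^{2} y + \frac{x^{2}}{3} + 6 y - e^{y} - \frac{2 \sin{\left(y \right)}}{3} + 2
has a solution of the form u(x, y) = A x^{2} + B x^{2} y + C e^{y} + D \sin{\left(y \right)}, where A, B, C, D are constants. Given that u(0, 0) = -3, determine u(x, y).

Substitute the ansatz u = A x^{2} + B x^{2} y + C e^{y} + D \sin{\left(y \right)} into the left-hand side.
Derivatives of the ansatz:
  u_xxx = 0
  u_xx = 2 A + 2 B y
Term by term:
  1/3·u = \frac{A x^{2}}{3} + \frac{B x^{2} y}{3} + \frac{C e^{y}}{3} + \frac{D \sin{\left(y \right)}}{3}
  2/3·u_xxx = 0
  u_xx = 2 A + 2 B y
So the left-hand side equals
  \frac{A x^{2}}{3} + 2 A + \frac{B x^{2} y}{3} + 2 B y + \frac{C e^{y}}{3} + \frac{D \sin{\left(y \right)}}{3}
This must equal f(x, y) = x^{2} y + \frac{x^{2}}{3} + 6 y - e^{y} - \frac{2 \sin{\left(y \right)}}{3} + 2 identically.
Matching coefficients of the independent functions:
  [constant term]:  2 A = 2
  [x^{2}]:  \frac{A}{3} = \frac{1}{3}
  [y]:  2 B = 6
  [x^{2} y]:  \frac{B}{3} = 1
  [e^{y}]:  \frac{C}{3} = -1
  [\sin{\left(y \right)}]:  \frac{D}{3} = - \frac{2}{3}
Solving: A = 1, B = 3, C = -3, D = -2.
Check against the point condition:
  u(0, 0) = -3  ⟹  C = -3  ✓
Hence u(x, y) = 3 x^{2} y + x^{2} - 3 e^{y} - 2 \sin{\left(y \right)}.

Answer: u(x, y) = 3 x^{2} y + x^{2} - 3 e^{y} - 2 \sin{\left(y \right)}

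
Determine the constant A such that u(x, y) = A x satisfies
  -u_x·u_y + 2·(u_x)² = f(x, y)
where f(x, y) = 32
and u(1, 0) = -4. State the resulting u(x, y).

Substitute the ansatz u = A x into the left-hand side.
Derivatives of the ansatz:
  u_x = A
  u_y = 0
Term by term:
  -u_x·u_y = 0
  2·(u_x)² = 2 A^{2}
So the left-hand side equals
  2 A^{2}
This must equal f(x, y) = 32 identically.
Matching coefficients of the independent functions:
  [constant term]:  2 A^{2} = 32
These equations allow (A) = (-4) or (4).
Impose the point condition(s):
  u(1, 0) = -4  ⟹  A = -4
Only A = -4 satisfies everything.
Hence u(x, y) = - 4 x.

Answer: u(x, y) = - 4 x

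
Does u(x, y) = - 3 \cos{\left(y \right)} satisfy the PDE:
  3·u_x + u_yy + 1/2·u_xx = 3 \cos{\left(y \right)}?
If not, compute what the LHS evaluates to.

Evaluate each term of the left-hand side for u = - 3 \cos{\left(y \right)}.
Derivatives:
  u_x = 0
  u_yy = 3 \cos{\left(y \right)}
  u_xx = 0
Terms:
  3·u_x = 0
  u_yy = 3 \cos{\left(y \right)}
  1/2·u_xx = 0
Sum: LHS = 3 \cos{\left(y \right)}
This is exactly the given right-hand side, so u is a solution.

Answer: Yes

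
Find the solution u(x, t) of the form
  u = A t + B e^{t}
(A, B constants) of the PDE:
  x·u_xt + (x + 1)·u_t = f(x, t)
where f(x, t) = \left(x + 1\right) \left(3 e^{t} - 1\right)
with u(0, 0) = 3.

Answer: u(x, t) = - t + 3 e^{t}

Derivation:
Substitute the ansatz u = A t + B e^{t} into the left-hand side.
Derivatives of the ansatz:
  u_xt = 0
  u_t = A + B e^{t}
Term by term:
  x·u_xt = 0
  (x + 1)·u_t = A x + A + B x e^{t} + B e^{t}
So the left-hand side equals
  A x + A + B x e^{t} + B e^{t}
This must equal f(x, t) identically; expanded, f = 3 x e^{t} - x + 3 e^{t} - 1.
Matching coefficients of the independent functions:
  [constant term, x]:  A = -1
  [x e^{t}, e^{t}]:  B = 3
Solving: A = -1, B = 3.
Check against the point condition:
  u(0, 0) = 3  ⟹  B = 3  ✓
Hence u(x, t) = - t + 3 e^{t}.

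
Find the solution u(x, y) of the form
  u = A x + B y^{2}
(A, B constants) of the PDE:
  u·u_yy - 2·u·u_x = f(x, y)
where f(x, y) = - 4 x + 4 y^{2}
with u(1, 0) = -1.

Substitute the ansatz u = A x + B y^{2} into the left-hand side.
Derivatives of the ansatz:
  u_yy = 2 B
  u_x = A
Term by term:
  u·u_yy = 2 A B x + 2 B^{2} y^{2}
  -2·u·u_x = - 2 A^{2} x - 2 A B y^{2}
So the left-hand side equals
  - 2 A^{2} x + 2 A B x - 2 A B y^{2} + 2 B^{2} y^{2}
This must equal f(x, y) = - 4 x + 4 y^{2} identically.
Matching coefficients of the independent functions:
  [x]:  - 2 A^{2} + 2 A B = -4
  [y^{2}]:  - 2 A B + 2 B^{2} = 4
These equations allow (A, B) = (-1, 1) or (1, -1).
Impose the point condition(s):
  u(1, 0) = -1  ⟹  A = -1
Only A = -1, B = 1 satisfies everything.
Hence u(x, y) = - x + y^{2}.

Answer: u(x, y) = - x + y^{2}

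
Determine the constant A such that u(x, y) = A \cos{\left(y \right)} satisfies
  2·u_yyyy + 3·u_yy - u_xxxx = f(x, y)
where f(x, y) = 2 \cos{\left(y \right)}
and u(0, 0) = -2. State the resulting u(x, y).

Answer: u(x, y) = - 2 \cos{\left(y \right)}

Derivation:
Substitute the ansatz u = A \cos{\left(y \right)} into the left-hand side.
Derivatives of the ansatz:
  u_yyyy = A \cos{\left(y \right)}
  u_yy = - A \cos{\left(y \right)}
  u_xxxx = 0
Term by term:
  2·u_yyyy = 2 A \cos{\left(y \right)}
  3·u_yy = - 3 A \cos{\left(y \right)}
  -u_xxxx = 0
So the left-hand side equals
  - A \cos{\left(y \right)}
This must equal f(x, y) = 2 \cos{\left(y \right)} identically.
Matching coefficients of the independent functions:
  [\cos{\left(y \right)}]:  - A = 2
Solving: A = -2.
Check against the point condition:
  u(0, 0) = -2  ⟹  A = -2  ✓
Hence u(x, y) = - 2 \cos{\left(y \right)}.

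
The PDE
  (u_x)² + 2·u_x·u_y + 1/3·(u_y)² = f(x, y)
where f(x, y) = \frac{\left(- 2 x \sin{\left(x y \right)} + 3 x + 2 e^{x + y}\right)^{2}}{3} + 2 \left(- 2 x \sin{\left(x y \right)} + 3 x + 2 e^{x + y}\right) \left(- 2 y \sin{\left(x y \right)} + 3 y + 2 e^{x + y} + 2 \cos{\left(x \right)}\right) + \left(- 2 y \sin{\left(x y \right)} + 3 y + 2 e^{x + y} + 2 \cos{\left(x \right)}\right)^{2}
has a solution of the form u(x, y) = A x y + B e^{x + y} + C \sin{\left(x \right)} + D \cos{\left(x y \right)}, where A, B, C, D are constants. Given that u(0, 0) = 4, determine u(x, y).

Answer: u(x, y) = 3 x y + 2 e^{x + y} + 2 \sin{\left(x \right)} + 2 \cos{\left(x y \right)}

Derivation:
Substitute the ansatz u = A x y + B e^{x + y} + C \sin{\left(x \right)} + D \cos{\left(x y \right)} into the left-hand side.
Derivatives of the ansatz:
  u_x = A y + B e^{x} e^{y} + C \cos{\left(x \right)} - D y \sin{\left(x y \right)}
  u_y = A x + B e^{x} e^{y} - D x \sin{\left(x y \right)}
Term by term:
  (u_x)² = A^{2} y^{2} + 2 A B y e^{x} e^{y} + 2 A C y \cos{\left(x \right)} - 2 A D y^{2} \sin{\left(x y \right)} + B^{2} e^{2 x} e^{2 y} + 2 B C e^{x} e^{y} \cos{\left(x \right)} - 2 B D y e^{x} e^{y} \sin{\left(x y \right)} + C^{2} \cos^{2}{\left(x \right)} - 2 C D y \sin{\left(x y \right)} \cos{\left(x \right)} + D^{2} y^{2} \sin^{2}{\left(x y \right)}
  2·u_x·u_y = 2 A^{2} x y + 2 A B x e^{x} e^{y} + 2 A B y e^{x} e^{y} + 2 A C x \cos{\left(x \right)} - 4 A D x y \sin{\left(x y \right)} + 2 B^{2} e^{2 x} e^{2 y} + 2 B C e^{x} e^{y} \cos{\left(x \right)} - 2 B D x e^{x} e^{y} \sin{\left(x y \right)} - 2 B D y e^{x} e^{y} \sin{\left(x y \right)} - 2 C D x \sin{\left(x y \right)} \cos{\left(x \right)} + 2 D^{2} x y \sin^{2}{\left(x y \right)}
  1/3·(u_y)² = \frac{A^{2} x^{2}}{3} + \frac{2 A B x e^{x} e^{y}}{3} - \frac{2 A D x^{2} \sin{\left(x y \right)}}{3} + \frac{B^{2} e^{2 x} e^{2 y}}{3} - \frac{2 B D x e^{x} e^{y} \sin{\left(x y \right)}}{3} + \frac{D^{2} x^{2} \sin^{2}{\left(x y \right)}}{3}
So the left-hand side equals
  \frac{A^{2} x^{2}}{3} + 2 A^{2} x y + A^{2} y^{2} + \frac{8 A B x e^{x} e^{y}}{3} + 4 A B y e^{x} e^{y} + 2 A C x \cos{\left(x \right)} + 2 A C y \cos{\left(x \right)} - \frac{2 A D x^{2} \sin{\left(x y \right)}}{3} - 4 A D x y \sin{\left(x y \right)} - 2 A D y^{2} \sin{\left(x y \right)} + \frac{10 B^{2} e^{2 x} e^{2 y}}{3} + 4 B C e^{x} e^{y} \cos{\left(x \right)} - \frac{8 B D x e^{x} e^{y} \sin{\left(x y \right)}}{3} - 4 B D y e^{x} e^{y} \sin{\left(x y \right)} + C^{2} \cos^{2}{\left(x \right)} - 2 C D x \sin{\left(x y \right)} \cos{\left(x \right)} - 2 C D y \sin{\left(x y \right)} \cos{\left(x \right)} + \frac{D^{2} x^{2} \sin^{2}{\left(x y \right)}}{3} + 2 D^{2} x y \sin^{2}{\left(x y \right)} + D^{2} y^{2} \sin^{2}{\left(x y \right)}
This must equal f(x, y) identically; expanded, f = \frac{4 x^{2} \sin^{2}{\left(x y \right)}}{3} - 4 x^{2} \sin{\left(x y \right)} + 3 x^{2} + 8 x y \sin^{2}{\left(x y \right)} - 24 x y \sin{\left(x y \right)} + 18 x y - \frac{32 x e^{x} e^{y} \sin{\left(x y \right)}}{3} + 16 x e^{x} e^{y} - 8 x \sin{\left(x y \right)} \cos{\left(x \right)} + 12 x \cos{\left(x \right)} + 4 y^{2} \sin^{2}{\left(x y \right)} - 12 y^{2} \sin{\left(x y \right)} + 9 y^{2} - 16 y e^{x} e^{y} \sin{\left(x y \right)} + 24 y e^{x} e^{y} - 8 y \sin{\left(x y \right)} \cos{\left(x \right)} + 12 y \cos{\left(x \right)} + \frac{40 e^{2 x} e^{2 y}}{3} + 16 e^{x} e^{y} \cos{\left(x \right)} + 4 \cos^{2}{\left(x \right)}.
Matching coefficients of the independent functions:
(each divided by its leading coefficient; functions giving the same equation are listed together)
  [x^{2}, y^{2}, x y]:  A^{2} - 9 = 0
  [x \cos{\left(x \right)}, y \cos{\left(x \right)}]:  A C - 6 = 0
  [x^{2} \sin{\left(x y \right)}, y^{2} \sin{\left(x y \right)}, x y \sin{\left(x y \right)}]:  A D - 6 = 0
  [x^{2} \sin^{2}{\left(x y \right)}, y^{2} \sin^{2}{\left(x y \right)}, x y \sin^{2}{\left(x y \right)}]:  D^{2} - 4 = 0
  [e^{2 x} e^{2 y}]:  B^{2} - 4 = 0
  [x e^{x} e^{y}, y e^{x} e^{y}]:  A B - 6 = 0
  [x \sin{\left(x y \right)} \cos{\left(x \right)}, y \sin{\left(x y \right)} \cos{\left(x \right)}]:  C D - 4 = 0
  [e^{x} e^{y} \cos{\left(x \right)}]:  B C - 4 = 0
  [x e^{x} e^{y} \sin{\left(x y \right)}, y e^{x} e^{y} \sin{\left(x y \right)}]:  B D - 4 = 0
  [\cos^{2}{\left(x \right)}]:  C^{2} - 4 = 0
These equations allow (A, B, C, D) = (-3, -2, -2, -2) or (3, 2, 2, 2).
Impose the point condition(s):
  u(0, 0) = 4  ⟹  B + D = 4
Only A = 3, B = 2, C = 2, D = 2 satisfies everything.
Hence u(x, y) = 3 x y + 2 e^{x + y} + 2 \sin{\left(x \right)} + 2 \cos{\left(x y \right)}.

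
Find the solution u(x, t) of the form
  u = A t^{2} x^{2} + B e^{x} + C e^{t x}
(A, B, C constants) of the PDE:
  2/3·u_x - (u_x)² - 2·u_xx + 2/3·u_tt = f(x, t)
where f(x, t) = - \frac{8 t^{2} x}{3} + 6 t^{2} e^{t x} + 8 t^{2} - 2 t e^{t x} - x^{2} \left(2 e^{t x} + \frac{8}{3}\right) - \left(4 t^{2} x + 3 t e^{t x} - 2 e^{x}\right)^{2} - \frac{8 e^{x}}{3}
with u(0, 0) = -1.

Substitute the ansatz u = A t^{2} x^{2} + B e^{x} + C e^{t x} into the left-hand side.
Derivatives of the ansatz:
  u_x = 2 A t^{2} x + B e^{x} + C t e^{t x}
  u_xx = 2 A t^{2} + B e^{x} + C t^{2} e^{t x}
  u_tt = 2 A x^{2} + C x^{2} e^{t x}
Term by term:
  2/3·u_x = \frac{4 A t^{2} x}{3} + \frac{2 B e^{x}}{3} + \frac{2 C t e^{t x}}{3}
  -(u_x)² = - 4 A^{2} t^{4} x^{2} - 4 A B t^{2} x e^{x} - 4 A C t^{3} x e^{t x} - B^{2} e^{2 x} - 2 B C t e^{x} e^{t x} - C^{2} t^{2} e^{2 t x}
  -2·u_xx = - 4 A t^{2} - 2 B e^{x} - 2 C t^{2} e^{t x}
  2/3·u_tt = \frac{4 A x^{2}}{3} + \frac{2 C x^{2} e^{t x}}{3}
So the left-hand side equals
  - 4 A^{2} t^{4} x^{2} - 4 A B t^{2} x e^{x} - 4 A C t^{3} x e^{t x} + \frac{4 A t^{2} x}{3} - 4 A t^{2} + \frac{4 A x^{2}}{3} - B^{2} e^{2 x} - 2 B C t e^{x} e^{t x} - \frac{4 B e^{x}}{3} - C^{2} t^{2} e^{2 t x} - 2 C t^{2} e^{t x} + \frac{2 C t e^{t x}}{3} + \frac{2 C x^{2} e^{t x}}{3}
This must equal f(x, t) identically; expanded, f = - 16 t^{4} x^{2} - 24 t^{3} x e^{t x} + 16 t^{2} x e^{x} - \frac{8 t^{2} x}{3} - 9 t^{2} e^{2 t x} + 6 t^{2} e^{t x} + 8 t^{2} + 12 t e^{x} e^{t x} - 2 t e^{t x} - 2 x^{2} e^{t x} - \frac{8 x^{2}}{3} - 4 e^{2 x} - \frac{8 e^{x}}{3}.
Matching coefficients of the independent functions:
  [t^{2}]:  - 4 A = 8
  [x^{2}, t^{2} x]:  \frac{4 A}{3} = - \frac{8}{3}
  [t e^{t x}, x^{2} e^{t x}]:  \frac{2 C}{3} = -2
  [t^{2} e^{t x}]:  - 2 C = 6
  [t^{2} e^{2 t x}]:  - C^{2} = -9
  [t^{4} x^{2}]:  - 4 A^{2} = -16
  [t e^{x} e^{t x}]:  - 2 B C = 12
  [t^{2} x e^{x}]:  - 4 A B = 16
  [t^{3} x e^{t x}]:  - 4 A C = -24
  [e^{x}]:  - \frac{4 B}{3} = - \frac{8}{3}
  [e^{2 x}]:  - B^{2} = -4
Solving: A = -2, B = 2, C = -3.
Check against the point condition:
  u(0, 0) = -1  ⟹  B + C = -1  ✓
Hence u(x, t) = - 2 t^{2} x^{2} + 2 e^{x} - 3 e^{t x}.

Answer: u(x, t) = - 2 t^{2} x^{2} + 2 e^{x} - 3 e^{t x}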